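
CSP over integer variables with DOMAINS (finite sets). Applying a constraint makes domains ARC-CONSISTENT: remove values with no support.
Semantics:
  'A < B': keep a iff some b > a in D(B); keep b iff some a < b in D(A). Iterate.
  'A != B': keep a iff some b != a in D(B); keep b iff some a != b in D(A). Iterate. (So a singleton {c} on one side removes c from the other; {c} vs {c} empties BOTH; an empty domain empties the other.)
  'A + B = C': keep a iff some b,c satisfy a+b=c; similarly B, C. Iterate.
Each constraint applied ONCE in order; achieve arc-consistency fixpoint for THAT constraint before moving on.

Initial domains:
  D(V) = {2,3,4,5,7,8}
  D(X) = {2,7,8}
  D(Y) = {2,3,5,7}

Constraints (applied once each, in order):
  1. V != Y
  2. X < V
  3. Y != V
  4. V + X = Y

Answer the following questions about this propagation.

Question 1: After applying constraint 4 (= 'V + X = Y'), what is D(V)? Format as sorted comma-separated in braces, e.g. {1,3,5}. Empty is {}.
Answer: {3,5}

Derivation:
Constraint 1 (V != Y) on D(V)={2,3,4,5,7,8} D(Y)={2,3,5,7}: no change
Constraint 2 (X < V) on D(X)={2,7,8} D(V)={2,3,4,5,7,8}: X {2,7,8}->{2,7}; V {2,3,4,5,7,8}->{3,4,5,7,8}
Constraint 3 (Y != V) on D(Y)={2,3,5,7} D(V)={3,4,5,7,8}: no change
Constraint 4 (V + X = Y) on D(V)={3,4,5,7,8} D(X)={2,7} D(Y)={2,3,5,7}: V {3,4,5,7,8}->{3,5}; X {2,7}->{2}; Y {2,3,5,7}->{5,7}
So after constraint 4: D(V) = {3,5}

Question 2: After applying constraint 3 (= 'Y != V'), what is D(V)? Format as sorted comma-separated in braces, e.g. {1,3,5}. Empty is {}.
Answer: {3,4,5,7,8}

Derivation:
Constraint 1 (V != Y) on D(V)={2,3,4,5,7,8} D(Y)={2,3,5,7}: no change
Constraint 2 (X < V) on D(X)={2,7,8} D(V)={2,3,4,5,7,8}: X {2,7,8}->{2,7}; V {2,3,4,5,7,8}->{3,4,5,7,8}
Constraint 3 (Y != V) on D(Y)={2,3,5,7} D(V)={3,4,5,7,8}: no change
So after constraint 3: D(V) = {3,4,5,7,8}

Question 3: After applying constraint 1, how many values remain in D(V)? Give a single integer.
Answer: 6

Derivation:
Constraint 1 (V != Y) on D(V)={2,3,4,5,7,8} D(Y)={2,3,5,7}: no change
So after constraint 1: D(V)={2,3,4,5,7,8}, size = 6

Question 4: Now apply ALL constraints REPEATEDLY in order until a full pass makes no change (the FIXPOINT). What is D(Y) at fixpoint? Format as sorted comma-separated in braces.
Answer: {5,7}

Derivation:
pass 0 (initial): D(Y)={2,3,5,7}
pass 1: V {2,3,4,5,7,8}->{3,5}; X {2,7,8}->{2}; Y {2,3,5,7}->{5,7}
pass 2: no change
Fixpoint after 2 passes: D(Y) = {5,7}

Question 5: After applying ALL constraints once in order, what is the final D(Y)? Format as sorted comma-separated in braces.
Constraint 1 (V != Y) on D(V)={2,3,4,5,7,8} D(Y)={2,3,5,7}: no change
Constraint 2 (X < V) on D(X)={2,7,8} D(V)={2,3,4,5,7,8}: X {2,7,8}->{2,7}; V {2,3,4,5,7,8}->{3,4,5,7,8}
Constraint 3 (Y != V) on D(Y)={2,3,5,7} D(V)={3,4,5,7,8}: no change
Constraint 4 (V + X = Y) on D(V)={3,4,5,7,8} D(X)={2,7} D(Y)={2,3,5,7}: V {3,4,5,7,8}->{3,5}; X {2,7}->{2}; Y {2,3,5,7}->{5,7}
So after all 4 constraints: D(Y) = {5,7}

Answer: {5,7}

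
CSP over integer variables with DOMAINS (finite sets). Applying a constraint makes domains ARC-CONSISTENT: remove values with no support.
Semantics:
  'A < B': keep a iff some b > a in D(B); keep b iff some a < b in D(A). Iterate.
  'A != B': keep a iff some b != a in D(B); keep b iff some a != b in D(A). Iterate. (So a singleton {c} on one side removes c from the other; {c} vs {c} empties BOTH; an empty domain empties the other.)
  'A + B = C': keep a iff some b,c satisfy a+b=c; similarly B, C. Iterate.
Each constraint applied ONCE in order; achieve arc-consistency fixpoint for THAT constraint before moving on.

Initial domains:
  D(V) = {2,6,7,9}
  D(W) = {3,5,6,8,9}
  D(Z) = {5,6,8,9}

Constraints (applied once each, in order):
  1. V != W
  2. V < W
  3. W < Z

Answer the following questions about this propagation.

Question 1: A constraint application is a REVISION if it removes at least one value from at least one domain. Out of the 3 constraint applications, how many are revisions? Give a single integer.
Answer: 2

Derivation:
Constraint 1 (V != W) on D(V)={2,6,7,9} D(W)={3,5,6,8,9}: no change => not a revision
Constraint 2 (V < W) on D(V)={2,6,7,9} D(W)={3,5,6,8,9}: V {2,6,7,9}->{2,6,7} => REVISION
Constraint 3 (W < Z) on D(W)={3,5,6,8,9} D(Z)={5,6,8,9}: W {3,5,6,8,9}->{3,5,6,8} => REVISION
Total revisions = 2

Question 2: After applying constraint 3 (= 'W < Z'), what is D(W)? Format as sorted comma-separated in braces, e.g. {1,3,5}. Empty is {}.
Constraint 1 (V != W) on D(V)={2,6,7,9} D(W)={3,5,6,8,9}: no change
Constraint 2 (V < W) on D(V)={2,6,7,9} D(W)={3,5,6,8,9}: V {2,6,7,9}->{2,6,7}
Constraint 3 (W < Z) on D(W)={3,5,6,8,9} D(Z)={5,6,8,9}: W {3,5,6,8,9}->{3,5,6,8}
So after constraint 3: D(W) = {3,5,6,8}

Answer: {3,5,6,8}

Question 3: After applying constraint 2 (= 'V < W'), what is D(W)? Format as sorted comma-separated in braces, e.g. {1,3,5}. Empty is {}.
Constraint 1 (V != W) on D(V)={2,6,7,9} D(W)={3,5,6,8,9}: no change
Constraint 2 (V < W) on D(V)={2,6,7,9} D(W)={3,5,6,8,9}: V {2,6,7,9}->{2,6,7}
So after constraint 2: D(W) = {3,5,6,8,9}

Answer: {3,5,6,8,9}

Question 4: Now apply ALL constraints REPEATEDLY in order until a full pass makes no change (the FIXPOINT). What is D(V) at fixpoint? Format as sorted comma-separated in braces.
pass 0 (initial): D(V)={2,6,7,9}
pass 1: V {2,6,7,9}->{2,6,7}; W {3,5,6,8,9}->{3,5,6,8}
pass 2: no change
Fixpoint after 2 passes: D(V) = {2,6,7}

Answer: {2,6,7}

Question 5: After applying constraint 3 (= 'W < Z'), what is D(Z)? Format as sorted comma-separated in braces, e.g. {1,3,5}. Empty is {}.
Answer: {5,6,8,9}

Derivation:
Constraint 1 (V != W) on D(V)={2,6,7,9} D(W)={3,5,6,8,9}: no change
Constraint 2 (V < W) on D(V)={2,6,7,9} D(W)={3,5,6,8,9}: V {2,6,7,9}->{2,6,7}
Constraint 3 (W < Z) on D(W)={3,5,6,8,9} D(Z)={5,6,8,9}: W {3,5,6,8,9}->{3,5,6,8}
So after constraint 3: D(Z) = {5,6,8,9}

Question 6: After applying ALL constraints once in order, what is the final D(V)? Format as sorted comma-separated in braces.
Constraint 1 (V != W) on D(V)={2,6,7,9} D(W)={3,5,6,8,9}: no change
Constraint 2 (V < W) on D(V)={2,6,7,9} D(W)={3,5,6,8,9}: V {2,6,7,9}->{2,6,7}
Constraint 3 (W < Z) on D(W)={3,5,6,8,9} D(Z)={5,6,8,9}: W {3,5,6,8,9}->{3,5,6,8}
So after all 3 constraints: D(V) = {2,6,7}

Answer: {2,6,7}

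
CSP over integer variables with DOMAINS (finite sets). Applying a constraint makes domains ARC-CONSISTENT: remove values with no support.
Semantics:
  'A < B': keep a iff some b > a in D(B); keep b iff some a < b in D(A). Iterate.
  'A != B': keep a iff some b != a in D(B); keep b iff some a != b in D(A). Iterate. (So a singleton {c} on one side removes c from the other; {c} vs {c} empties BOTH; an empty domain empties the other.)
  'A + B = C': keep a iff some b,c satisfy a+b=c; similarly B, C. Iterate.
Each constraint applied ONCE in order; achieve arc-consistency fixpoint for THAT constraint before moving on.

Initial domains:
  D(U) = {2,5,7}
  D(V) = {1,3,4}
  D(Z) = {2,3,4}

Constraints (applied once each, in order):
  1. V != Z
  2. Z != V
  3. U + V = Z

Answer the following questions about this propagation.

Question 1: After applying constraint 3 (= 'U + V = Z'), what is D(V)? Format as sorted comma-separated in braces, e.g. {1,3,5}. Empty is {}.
Answer: {1}

Derivation:
Constraint 1 (V != Z) on D(V)={1,3,4} D(Z)={2,3,4}: no change
Constraint 2 (Z != V) on D(Z)={2,3,4} D(V)={1,3,4}: no change
Constraint 3 (U + V = Z) on D(U)={2,5,7} D(V)={1,3,4} D(Z)={2,3,4}: U {2,5,7}->{2}; V {1,3,4}->{1}; Z {2,3,4}->{3}
So after constraint 3: D(V) = {1}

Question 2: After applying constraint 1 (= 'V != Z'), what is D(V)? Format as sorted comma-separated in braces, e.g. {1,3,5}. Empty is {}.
Answer: {1,3,4}

Derivation:
Constraint 1 (V != Z) on D(V)={1,3,4} D(Z)={2,3,4}: no change
So after constraint 1: D(V) = {1,3,4}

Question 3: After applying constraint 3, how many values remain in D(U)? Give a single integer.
Answer: 1

Derivation:
Constraint 1 (V != Z) on D(V)={1,3,4} D(Z)={2,3,4}: no change
Constraint 2 (Z != V) on D(Z)={2,3,4} D(V)={1,3,4}: no change
Constraint 3 (U + V = Z) on D(U)={2,5,7} D(V)={1,3,4} D(Z)={2,3,4}: U {2,5,7}->{2}; V {1,3,4}->{1}; Z {2,3,4}->{3}
So after constraint 3: D(U)={2}, size = 1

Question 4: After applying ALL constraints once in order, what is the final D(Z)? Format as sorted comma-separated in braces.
Answer: {3}

Derivation:
Constraint 1 (V != Z) on D(V)={1,3,4} D(Z)={2,3,4}: no change
Constraint 2 (Z != V) on D(Z)={2,3,4} D(V)={1,3,4}: no change
Constraint 3 (U + V = Z) on D(U)={2,5,7} D(V)={1,3,4} D(Z)={2,3,4}: U {2,5,7}->{2}; V {1,3,4}->{1}; Z {2,3,4}->{3}
So after all 3 constraints: D(Z) = {3}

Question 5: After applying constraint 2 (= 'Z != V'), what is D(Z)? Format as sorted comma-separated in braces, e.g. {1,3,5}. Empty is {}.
Constraint 1 (V != Z) on D(V)={1,3,4} D(Z)={2,3,4}: no change
Constraint 2 (Z != V) on D(Z)={2,3,4} D(V)={1,3,4}: no change
So after constraint 2: D(Z) = {2,3,4}

Answer: {2,3,4}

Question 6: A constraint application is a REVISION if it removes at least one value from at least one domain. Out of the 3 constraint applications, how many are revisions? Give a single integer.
Constraint 1 (V != Z) on D(V)={1,3,4} D(Z)={2,3,4}: no change => not a revision
Constraint 2 (Z != V) on D(Z)={2,3,4} D(V)={1,3,4}: no change => not a revision
Constraint 3 (U + V = Z) on D(U)={2,5,7} D(V)={1,3,4} D(Z)={2,3,4}: U {2,5,7}->{2}; V {1,3,4}->{1}; Z {2,3,4}->{3} => REVISION
Total revisions = 1

Answer: 1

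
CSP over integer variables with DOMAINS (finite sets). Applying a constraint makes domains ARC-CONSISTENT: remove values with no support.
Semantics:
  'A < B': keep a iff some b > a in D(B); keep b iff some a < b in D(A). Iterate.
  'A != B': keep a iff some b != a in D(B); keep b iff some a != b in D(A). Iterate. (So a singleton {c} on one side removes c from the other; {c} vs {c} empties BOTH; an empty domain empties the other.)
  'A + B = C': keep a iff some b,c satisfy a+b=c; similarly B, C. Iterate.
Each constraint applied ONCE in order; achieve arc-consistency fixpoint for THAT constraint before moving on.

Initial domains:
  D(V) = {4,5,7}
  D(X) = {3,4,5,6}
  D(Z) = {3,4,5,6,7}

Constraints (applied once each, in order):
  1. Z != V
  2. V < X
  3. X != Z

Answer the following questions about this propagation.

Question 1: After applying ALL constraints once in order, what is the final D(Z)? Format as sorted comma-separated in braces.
Answer: {3,4,5,6,7}

Derivation:
Constraint 1 (Z != V) on D(Z)={3,4,5,6,7} D(V)={4,5,7}: no change
Constraint 2 (V < X) on D(V)={4,5,7} D(X)={3,4,5,6}: V {4,5,7}->{4,5}; X {3,4,5,6}->{5,6}
Constraint 3 (X != Z) on D(X)={5,6} D(Z)={3,4,5,6,7}: no change
So after all 3 constraints: D(Z) = {3,4,5,6,7}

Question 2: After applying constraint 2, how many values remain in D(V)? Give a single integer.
Answer: 2

Derivation:
Constraint 1 (Z != V) on D(Z)={3,4,5,6,7} D(V)={4,5,7}: no change
Constraint 2 (V < X) on D(V)={4,5,7} D(X)={3,4,5,6}: V {4,5,7}->{4,5}; X {3,4,5,6}->{5,6}
So after constraint 2: D(V)={4,5}, size = 2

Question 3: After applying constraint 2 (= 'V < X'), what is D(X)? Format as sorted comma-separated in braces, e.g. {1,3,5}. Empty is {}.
Answer: {5,6}

Derivation:
Constraint 1 (Z != V) on D(Z)={3,4,5,6,7} D(V)={4,5,7}: no change
Constraint 2 (V < X) on D(V)={4,5,7} D(X)={3,4,5,6}: V {4,5,7}->{4,5}; X {3,4,5,6}->{5,6}
So after constraint 2: D(X) = {5,6}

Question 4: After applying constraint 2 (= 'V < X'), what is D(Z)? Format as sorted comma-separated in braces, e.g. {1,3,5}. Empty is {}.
Constraint 1 (Z != V) on D(Z)={3,4,5,6,7} D(V)={4,5,7}: no change
Constraint 2 (V < X) on D(V)={4,5,7} D(X)={3,4,5,6}: V {4,5,7}->{4,5}; X {3,4,5,6}->{5,6}
So after constraint 2: D(Z) = {3,4,5,6,7}

Answer: {3,4,5,6,7}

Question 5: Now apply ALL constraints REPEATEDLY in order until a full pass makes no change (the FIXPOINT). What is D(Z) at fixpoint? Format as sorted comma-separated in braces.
Answer: {3,4,5,6,7}

Derivation:
pass 0 (initial): D(Z)={3,4,5,6,7}
pass 1: V {4,5,7}->{4,5}; X {3,4,5,6}->{5,6}
pass 2: no change
Fixpoint after 2 passes: D(Z) = {3,4,5,6,7}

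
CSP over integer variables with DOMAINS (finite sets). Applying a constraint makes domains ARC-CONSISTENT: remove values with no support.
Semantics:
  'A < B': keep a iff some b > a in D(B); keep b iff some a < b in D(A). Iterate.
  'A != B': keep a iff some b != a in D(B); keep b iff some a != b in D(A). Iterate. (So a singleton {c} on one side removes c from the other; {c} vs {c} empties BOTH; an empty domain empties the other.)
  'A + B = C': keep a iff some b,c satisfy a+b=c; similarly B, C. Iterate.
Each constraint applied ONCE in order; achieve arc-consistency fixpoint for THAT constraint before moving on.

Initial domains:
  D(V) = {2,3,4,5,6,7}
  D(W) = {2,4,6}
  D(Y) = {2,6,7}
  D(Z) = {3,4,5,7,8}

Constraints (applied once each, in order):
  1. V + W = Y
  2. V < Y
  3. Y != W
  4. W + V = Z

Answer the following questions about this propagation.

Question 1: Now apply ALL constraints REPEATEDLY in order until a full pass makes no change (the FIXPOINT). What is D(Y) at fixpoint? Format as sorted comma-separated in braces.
pass 0 (initial): D(Y)={2,6,7}
pass 1: V {2,3,4,5,6,7}->{2,3,4,5}; W {2,4,6}->{2,4}; Y {2,6,7}->{6,7}; Z {3,4,5,7,8}->{4,5,7,8}
pass 2: no change
Fixpoint after 2 passes: D(Y) = {6,7}

Answer: {6,7}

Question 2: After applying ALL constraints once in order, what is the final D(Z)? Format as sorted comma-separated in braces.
Constraint 1 (V + W = Y) on D(V)={2,3,4,5,6,7} D(W)={2,4,6} D(Y)={2,6,7}: V {2,3,4,5,6,7}->{2,3,4,5}; W {2,4,6}->{2,4}; Y {2,6,7}->{6,7}
Constraint 2 (V < Y) on D(V)={2,3,4,5} D(Y)={6,7}: no change
Constraint 3 (Y != W) on D(Y)={6,7} D(W)={2,4}: no change
Constraint 4 (W + V = Z) on D(W)={2,4} D(V)={2,3,4,5} D(Z)={3,4,5,7,8}: Z {3,4,5,7,8}->{4,5,7,8}
So after all 4 constraints: D(Z) = {4,5,7,8}

Answer: {4,5,7,8}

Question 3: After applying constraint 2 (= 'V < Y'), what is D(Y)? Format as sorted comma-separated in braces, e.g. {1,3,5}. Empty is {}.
Constraint 1 (V + W = Y) on D(V)={2,3,4,5,6,7} D(W)={2,4,6} D(Y)={2,6,7}: V {2,3,4,5,6,7}->{2,3,4,5}; W {2,4,6}->{2,4}; Y {2,6,7}->{6,7}
Constraint 2 (V < Y) on D(V)={2,3,4,5} D(Y)={6,7}: no change
So after constraint 2: D(Y) = {6,7}

Answer: {6,7}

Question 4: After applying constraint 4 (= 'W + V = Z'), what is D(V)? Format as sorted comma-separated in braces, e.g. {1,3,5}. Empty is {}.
Answer: {2,3,4,5}

Derivation:
Constraint 1 (V + W = Y) on D(V)={2,3,4,5,6,7} D(W)={2,4,6} D(Y)={2,6,7}: V {2,3,4,5,6,7}->{2,3,4,5}; W {2,4,6}->{2,4}; Y {2,6,7}->{6,7}
Constraint 2 (V < Y) on D(V)={2,3,4,5} D(Y)={6,7}: no change
Constraint 3 (Y != W) on D(Y)={6,7} D(W)={2,4}: no change
Constraint 4 (W + V = Z) on D(W)={2,4} D(V)={2,3,4,5} D(Z)={3,4,5,7,8}: Z {3,4,5,7,8}->{4,5,7,8}
So after constraint 4: D(V) = {2,3,4,5}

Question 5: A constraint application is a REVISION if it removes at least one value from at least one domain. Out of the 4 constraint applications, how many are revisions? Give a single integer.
Answer: 2

Derivation:
Constraint 1 (V + W = Y) on D(V)={2,3,4,5,6,7} D(W)={2,4,6} D(Y)={2,6,7}: V {2,3,4,5,6,7}->{2,3,4,5}; W {2,4,6}->{2,4}; Y {2,6,7}->{6,7} => REVISION
Constraint 2 (V < Y) on D(V)={2,3,4,5} D(Y)={6,7}: no change => not a revision
Constraint 3 (Y != W) on D(Y)={6,7} D(W)={2,4}: no change => not a revision
Constraint 4 (W + V = Z) on D(W)={2,4} D(V)={2,3,4,5} D(Z)={3,4,5,7,8}: Z {3,4,5,7,8}->{4,5,7,8} => REVISION
Total revisions = 2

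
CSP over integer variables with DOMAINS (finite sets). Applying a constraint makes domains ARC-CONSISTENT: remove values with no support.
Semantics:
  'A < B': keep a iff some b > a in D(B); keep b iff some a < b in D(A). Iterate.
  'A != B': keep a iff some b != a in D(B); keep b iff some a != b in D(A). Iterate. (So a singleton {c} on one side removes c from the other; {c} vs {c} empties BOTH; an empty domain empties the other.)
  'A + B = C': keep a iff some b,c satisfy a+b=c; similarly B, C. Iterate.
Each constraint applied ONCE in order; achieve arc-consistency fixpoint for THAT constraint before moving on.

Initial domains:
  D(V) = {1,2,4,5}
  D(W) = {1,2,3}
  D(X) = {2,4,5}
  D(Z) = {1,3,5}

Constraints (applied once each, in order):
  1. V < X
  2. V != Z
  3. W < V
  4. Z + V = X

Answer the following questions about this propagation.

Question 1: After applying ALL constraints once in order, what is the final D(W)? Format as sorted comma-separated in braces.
Answer: {1,2,3}

Derivation:
Constraint 1 (V < X) on D(V)={1,2,4,5} D(X)={2,4,5}: V {1,2,4,5}->{1,2,4}
Constraint 2 (V != Z) on D(V)={1,2,4} D(Z)={1,3,5}: no change
Constraint 3 (W < V) on D(W)={1,2,3} D(V)={1,2,4}: V {1,2,4}->{2,4}
Constraint 4 (Z + V = X) on D(Z)={1,3,5} D(V)={2,4} D(X)={2,4,5}: Z {1,3,5}->{1,3}; X {2,4,5}->{5}
So after all 4 constraints: D(W) = {1,2,3}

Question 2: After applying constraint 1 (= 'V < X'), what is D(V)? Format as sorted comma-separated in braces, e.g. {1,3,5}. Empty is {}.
Constraint 1 (V < X) on D(V)={1,2,4,5} D(X)={2,4,5}: V {1,2,4,5}->{1,2,4}
So after constraint 1: D(V) = {1,2,4}

Answer: {1,2,4}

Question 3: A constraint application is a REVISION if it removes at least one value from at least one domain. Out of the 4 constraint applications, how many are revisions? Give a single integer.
Answer: 3

Derivation:
Constraint 1 (V < X) on D(V)={1,2,4,5} D(X)={2,4,5}: V {1,2,4,5}->{1,2,4} => REVISION
Constraint 2 (V != Z) on D(V)={1,2,4} D(Z)={1,3,5}: no change => not a revision
Constraint 3 (W < V) on D(W)={1,2,3} D(V)={1,2,4}: V {1,2,4}->{2,4} => REVISION
Constraint 4 (Z + V = X) on D(Z)={1,3,5} D(V)={2,4} D(X)={2,4,5}: Z {1,3,5}->{1,3}; X {2,4,5}->{5} => REVISION
Total revisions = 3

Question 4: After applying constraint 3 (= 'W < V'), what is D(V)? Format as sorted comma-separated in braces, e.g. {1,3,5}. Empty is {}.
Answer: {2,4}

Derivation:
Constraint 1 (V < X) on D(V)={1,2,4,5} D(X)={2,4,5}: V {1,2,4,5}->{1,2,4}
Constraint 2 (V != Z) on D(V)={1,2,4} D(Z)={1,3,5}: no change
Constraint 3 (W < V) on D(W)={1,2,3} D(V)={1,2,4}: V {1,2,4}->{2,4}
So after constraint 3: D(V) = {2,4}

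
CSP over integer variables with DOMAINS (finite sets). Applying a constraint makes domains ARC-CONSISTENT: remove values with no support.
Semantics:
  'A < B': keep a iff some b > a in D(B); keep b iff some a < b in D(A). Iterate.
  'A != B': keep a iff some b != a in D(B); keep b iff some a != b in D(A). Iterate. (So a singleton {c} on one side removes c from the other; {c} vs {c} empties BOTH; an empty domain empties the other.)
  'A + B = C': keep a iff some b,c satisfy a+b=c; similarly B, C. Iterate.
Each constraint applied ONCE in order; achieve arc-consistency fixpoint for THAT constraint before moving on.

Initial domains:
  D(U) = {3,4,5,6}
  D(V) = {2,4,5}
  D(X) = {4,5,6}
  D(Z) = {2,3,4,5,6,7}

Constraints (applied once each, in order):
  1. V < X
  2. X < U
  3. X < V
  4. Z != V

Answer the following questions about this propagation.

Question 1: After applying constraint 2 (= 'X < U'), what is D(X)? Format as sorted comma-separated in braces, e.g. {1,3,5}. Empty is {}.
Constraint 1 (V < X) on D(V)={2,4,5} D(X)={4,5,6}: no change
Constraint 2 (X < U) on D(X)={4,5,6} D(U)={3,4,5,6}: X {4,5,6}->{4,5}; U {3,4,5,6}->{5,6}
So after constraint 2: D(X) = {4,5}

Answer: {4,5}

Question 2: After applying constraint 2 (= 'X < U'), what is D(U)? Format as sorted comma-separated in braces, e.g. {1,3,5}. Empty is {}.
Answer: {5,6}

Derivation:
Constraint 1 (V < X) on D(V)={2,4,5} D(X)={4,5,6}: no change
Constraint 2 (X < U) on D(X)={4,5,6} D(U)={3,4,5,6}: X {4,5,6}->{4,5}; U {3,4,5,6}->{5,6}
So after constraint 2: D(U) = {5,6}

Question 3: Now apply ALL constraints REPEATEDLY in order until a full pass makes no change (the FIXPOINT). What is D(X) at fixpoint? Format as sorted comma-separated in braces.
Answer: {}

Derivation:
pass 0 (initial): D(X)={4,5,6}
pass 1: U {3,4,5,6}->{5,6}; V {2,4,5}->{5}; X {4,5,6}->{4}; Z {2,3,4,5,6,7}->{2,3,4,6,7}
pass 2: U {5,6}->{}; V {5}->{}; X {4}->{}; Z {2,3,4,6,7}->{}
pass 3: no change
Fixpoint after 3 passes: D(X) = {}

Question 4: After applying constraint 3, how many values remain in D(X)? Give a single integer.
Constraint 1 (V < X) on D(V)={2,4,5} D(X)={4,5,6}: no change
Constraint 2 (X < U) on D(X)={4,5,6} D(U)={3,4,5,6}: X {4,5,6}->{4,5}; U {3,4,5,6}->{5,6}
Constraint 3 (X < V) on D(X)={4,5} D(V)={2,4,5}: X {4,5}->{4}; V {2,4,5}->{5}
So after constraint 3: D(X)={4}, size = 1

Answer: 1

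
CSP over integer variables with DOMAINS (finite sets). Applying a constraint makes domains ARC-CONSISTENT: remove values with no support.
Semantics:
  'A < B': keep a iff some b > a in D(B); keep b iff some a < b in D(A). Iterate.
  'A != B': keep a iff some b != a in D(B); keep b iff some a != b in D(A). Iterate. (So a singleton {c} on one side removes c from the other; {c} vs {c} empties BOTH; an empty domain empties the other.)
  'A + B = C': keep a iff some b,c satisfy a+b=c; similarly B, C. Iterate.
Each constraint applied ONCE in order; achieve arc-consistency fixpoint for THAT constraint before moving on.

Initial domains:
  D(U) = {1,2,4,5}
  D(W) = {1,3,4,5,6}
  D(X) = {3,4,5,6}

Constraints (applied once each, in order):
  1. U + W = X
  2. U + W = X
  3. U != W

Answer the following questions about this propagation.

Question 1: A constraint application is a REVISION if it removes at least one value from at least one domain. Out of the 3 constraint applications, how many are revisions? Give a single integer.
Answer: 1

Derivation:
Constraint 1 (U + W = X) on D(U)={1,2,4,5} D(W)={1,3,4,5,6} D(X)={3,4,5,6}: W {1,3,4,5,6}->{1,3,4,5} => REVISION
Constraint 2 (U + W = X) on D(U)={1,2,4,5} D(W)={1,3,4,5} D(X)={3,4,5,6}: no change => not a revision
Constraint 3 (U != W) on D(U)={1,2,4,5} D(W)={1,3,4,5}: no change => not a revision
Total revisions = 1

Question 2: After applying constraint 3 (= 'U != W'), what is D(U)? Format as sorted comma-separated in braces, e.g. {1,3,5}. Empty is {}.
Constraint 1 (U + W = X) on D(U)={1,2,4,5} D(W)={1,3,4,5,6} D(X)={3,4,5,6}: W {1,3,4,5,6}->{1,3,4,5}
Constraint 2 (U + W = X) on D(U)={1,2,4,5} D(W)={1,3,4,5} D(X)={3,4,5,6}: no change
Constraint 3 (U != W) on D(U)={1,2,4,5} D(W)={1,3,4,5}: no change
So after constraint 3: D(U) = {1,2,4,5}

Answer: {1,2,4,5}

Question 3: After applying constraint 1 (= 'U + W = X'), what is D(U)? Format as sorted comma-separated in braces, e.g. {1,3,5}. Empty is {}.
Answer: {1,2,4,5}

Derivation:
Constraint 1 (U + W = X) on D(U)={1,2,4,5} D(W)={1,3,4,5,6} D(X)={3,4,5,6}: W {1,3,4,5,6}->{1,3,4,5}
So after constraint 1: D(U) = {1,2,4,5}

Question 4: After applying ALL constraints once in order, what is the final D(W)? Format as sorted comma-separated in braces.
Constraint 1 (U + W = X) on D(U)={1,2,4,5} D(W)={1,3,4,5,6} D(X)={3,4,5,6}: W {1,3,4,5,6}->{1,3,4,5}
Constraint 2 (U + W = X) on D(U)={1,2,4,5} D(W)={1,3,4,5} D(X)={3,4,5,6}: no change
Constraint 3 (U != W) on D(U)={1,2,4,5} D(W)={1,3,4,5}: no change
So after all 3 constraints: D(W) = {1,3,4,5}

Answer: {1,3,4,5}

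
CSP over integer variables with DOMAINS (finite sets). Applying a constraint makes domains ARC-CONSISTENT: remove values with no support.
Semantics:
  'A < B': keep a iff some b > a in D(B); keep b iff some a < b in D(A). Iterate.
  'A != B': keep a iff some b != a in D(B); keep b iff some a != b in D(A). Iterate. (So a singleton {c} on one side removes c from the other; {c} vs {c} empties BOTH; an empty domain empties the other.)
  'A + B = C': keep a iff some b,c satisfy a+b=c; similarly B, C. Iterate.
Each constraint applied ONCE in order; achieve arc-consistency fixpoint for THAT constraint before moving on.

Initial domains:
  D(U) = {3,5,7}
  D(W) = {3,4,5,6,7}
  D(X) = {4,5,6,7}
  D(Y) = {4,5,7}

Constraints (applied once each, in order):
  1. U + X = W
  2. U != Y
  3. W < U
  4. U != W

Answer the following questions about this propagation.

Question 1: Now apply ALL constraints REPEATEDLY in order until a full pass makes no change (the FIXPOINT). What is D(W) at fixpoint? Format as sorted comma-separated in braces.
pass 0 (initial): D(W)={3,4,5,6,7}
pass 1: U {3,5,7}->{}; W {3,4,5,6,7}->{}; X {4,5,6,7}->{4}
pass 2: X {4}->{}; Y {4,5,7}->{}
pass 3: no change
Fixpoint after 3 passes: D(W) = {}

Answer: {}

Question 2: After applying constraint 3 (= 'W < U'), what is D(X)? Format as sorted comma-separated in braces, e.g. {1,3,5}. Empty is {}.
Constraint 1 (U + X = W) on D(U)={3,5,7} D(X)={4,5,6,7} D(W)={3,4,5,6,7}: U {3,5,7}->{3}; X {4,5,6,7}->{4}; W {3,4,5,6,7}->{7}
Constraint 2 (U != Y) on D(U)={3} D(Y)={4,5,7}: no change
Constraint 3 (W < U) on D(W)={7} D(U)={3}: W {7}->{}; U {3}->{}
So after constraint 3: D(X) = {4}

Answer: {4}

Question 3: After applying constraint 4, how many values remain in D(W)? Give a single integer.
Answer: 0

Derivation:
Constraint 1 (U + X = W) on D(U)={3,5,7} D(X)={4,5,6,7} D(W)={3,4,5,6,7}: U {3,5,7}->{3}; X {4,5,6,7}->{4}; W {3,4,5,6,7}->{7}
Constraint 2 (U != Y) on D(U)={3} D(Y)={4,5,7}: no change
Constraint 3 (W < U) on D(W)={7} D(U)={3}: W {7}->{}; U {3}->{}
Constraint 4 (U != W) on D(U)={} D(W)={}: no change
So after constraint 4: D(W)={}, size = 0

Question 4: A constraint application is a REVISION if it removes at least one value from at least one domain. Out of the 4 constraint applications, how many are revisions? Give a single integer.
Constraint 1 (U + X = W) on D(U)={3,5,7} D(X)={4,5,6,7} D(W)={3,4,5,6,7}: U {3,5,7}->{3}; X {4,5,6,7}->{4}; W {3,4,5,6,7}->{7} => REVISION
Constraint 2 (U != Y) on D(U)={3} D(Y)={4,5,7}: no change => not a revision
Constraint 3 (W < U) on D(W)={7} D(U)={3}: W {7}->{}; U {3}->{} => REVISION
Constraint 4 (U != W) on D(U)={} D(W)={}: no change => not a revision
Total revisions = 2

Answer: 2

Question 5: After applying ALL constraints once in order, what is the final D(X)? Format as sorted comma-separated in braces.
Answer: {4}

Derivation:
Constraint 1 (U + X = W) on D(U)={3,5,7} D(X)={4,5,6,7} D(W)={3,4,5,6,7}: U {3,5,7}->{3}; X {4,5,6,7}->{4}; W {3,4,5,6,7}->{7}
Constraint 2 (U != Y) on D(U)={3} D(Y)={4,5,7}: no change
Constraint 3 (W < U) on D(W)={7} D(U)={3}: W {7}->{}; U {3}->{}
Constraint 4 (U != W) on D(U)={} D(W)={}: no change
So after all 4 constraints: D(X) = {4}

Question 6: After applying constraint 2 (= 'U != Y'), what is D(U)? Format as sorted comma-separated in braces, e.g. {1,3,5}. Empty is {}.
Constraint 1 (U + X = W) on D(U)={3,5,7} D(X)={4,5,6,7} D(W)={3,4,5,6,7}: U {3,5,7}->{3}; X {4,5,6,7}->{4}; W {3,4,5,6,7}->{7}
Constraint 2 (U != Y) on D(U)={3} D(Y)={4,5,7}: no change
So after constraint 2: D(U) = {3}

Answer: {3}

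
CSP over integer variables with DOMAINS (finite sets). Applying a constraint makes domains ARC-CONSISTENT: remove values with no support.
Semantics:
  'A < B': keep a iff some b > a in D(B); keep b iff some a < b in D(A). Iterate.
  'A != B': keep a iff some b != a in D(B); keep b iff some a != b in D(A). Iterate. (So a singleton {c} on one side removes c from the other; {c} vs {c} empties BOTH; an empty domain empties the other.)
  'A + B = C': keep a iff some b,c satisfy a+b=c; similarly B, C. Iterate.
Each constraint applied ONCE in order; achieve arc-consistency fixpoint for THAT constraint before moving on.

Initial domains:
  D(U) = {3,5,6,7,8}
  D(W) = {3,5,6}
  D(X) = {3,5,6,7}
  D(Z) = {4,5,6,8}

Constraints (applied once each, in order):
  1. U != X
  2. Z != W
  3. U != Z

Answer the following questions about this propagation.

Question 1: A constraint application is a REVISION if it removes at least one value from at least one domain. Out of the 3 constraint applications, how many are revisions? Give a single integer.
Answer: 0

Derivation:
Constraint 1 (U != X) on D(U)={3,5,6,7,8} D(X)={3,5,6,7}: no change => not a revision
Constraint 2 (Z != W) on D(Z)={4,5,6,8} D(W)={3,5,6}: no change => not a revision
Constraint 3 (U != Z) on D(U)={3,5,6,7,8} D(Z)={4,5,6,8}: no change => not a revision
Total revisions = 0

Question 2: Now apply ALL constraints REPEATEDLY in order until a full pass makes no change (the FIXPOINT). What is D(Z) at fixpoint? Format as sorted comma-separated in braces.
Answer: {4,5,6,8}

Derivation:
pass 0 (initial): D(Z)={4,5,6,8}
pass 1: no change
Fixpoint after 1 passes: D(Z) = {4,5,6,8}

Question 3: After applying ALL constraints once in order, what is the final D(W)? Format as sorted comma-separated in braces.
Answer: {3,5,6}

Derivation:
Constraint 1 (U != X) on D(U)={3,5,6,7,8} D(X)={3,5,6,7}: no change
Constraint 2 (Z != W) on D(Z)={4,5,6,8} D(W)={3,5,6}: no change
Constraint 3 (U != Z) on D(U)={3,5,6,7,8} D(Z)={4,5,6,8}: no change
So after all 3 constraints: D(W) = {3,5,6}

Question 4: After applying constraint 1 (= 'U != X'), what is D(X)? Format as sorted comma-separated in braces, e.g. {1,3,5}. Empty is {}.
Constraint 1 (U != X) on D(U)={3,5,6,7,8} D(X)={3,5,6,7}: no change
So after constraint 1: D(X) = {3,5,6,7}

Answer: {3,5,6,7}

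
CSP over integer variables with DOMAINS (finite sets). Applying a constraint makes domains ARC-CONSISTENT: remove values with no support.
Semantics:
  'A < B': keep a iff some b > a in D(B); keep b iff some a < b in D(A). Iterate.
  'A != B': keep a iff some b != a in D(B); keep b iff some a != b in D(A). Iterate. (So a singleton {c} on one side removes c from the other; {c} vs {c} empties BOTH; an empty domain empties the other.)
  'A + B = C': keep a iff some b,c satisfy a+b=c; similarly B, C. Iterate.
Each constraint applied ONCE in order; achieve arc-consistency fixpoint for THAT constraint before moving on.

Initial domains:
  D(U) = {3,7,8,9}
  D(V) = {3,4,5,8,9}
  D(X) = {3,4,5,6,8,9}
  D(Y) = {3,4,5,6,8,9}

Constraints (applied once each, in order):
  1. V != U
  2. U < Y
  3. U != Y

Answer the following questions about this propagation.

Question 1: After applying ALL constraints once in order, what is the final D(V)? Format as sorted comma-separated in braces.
Constraint 1 (V != U) on D(V)={3,4,5,8,9} D(U)={3,7,8,9}: no change
Constraint 2 (U < Y) on D(U)={3,7,8,9} D(Y)={3,4,5,6,8,9}: U {3,7,8,9}->{3,7,8}; Y {3,4,5,6,8,9}->{4,5,6,8,9}
Constraint 3 (U != Y) on D(U)={3,7,8} D(Y)={4,5,6,8,9}: no change
So after all 3 constraints: D(V) = {3,4,5,8,9}

Answer: {3,4,5,8,9}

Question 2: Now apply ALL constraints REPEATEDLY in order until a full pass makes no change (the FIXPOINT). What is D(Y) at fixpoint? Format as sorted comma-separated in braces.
Answer: {4,5,6,8,9}

Derivation:
pass 0 (initial): D(Y)={3,4,5,6,8,9}
pass 1: U {3,7,8,9}->{3,7,8}; Y {3,4,5,6,8,9}->{4,5,6,8,9}
pass 2: no change
Fixpoint after 2 passes: D(Y) = {4,5,6,8,9}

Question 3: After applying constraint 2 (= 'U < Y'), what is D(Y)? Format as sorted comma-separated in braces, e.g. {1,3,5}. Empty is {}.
Constraint 1 (V != U) on D(V)={3,4,5,8,9} D(U)={3,7,8,9}: no change
Constraint 2 (U < Y) on D(U)={3,7,8,9} D(Y)={3,4,5,6,8,9}: U {3,7,8,9}->{3,7,8}; Y {3,4,5,6,8,9}->{4,5,6,8,9}
So after constraint 2: D(Y) = {4,5,6,8,9}

Answer: {4,5,6,8,9}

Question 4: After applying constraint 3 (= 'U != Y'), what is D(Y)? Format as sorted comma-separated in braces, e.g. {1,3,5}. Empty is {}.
Constraint 1 (V != U) on D(V)={3,4,5,8,9} D(U)={3,7,8,9}: no change
Constraint 2 (U < Y) on D(U)={3,7,8,9} D(Y)={3,4,5,6,8,9}: U {3,7,8,9}->{3,7,8}; Y {3,4,5,6,8,9}->{4,5,6,8,9}
Constraint 3 (U != Y) on D(U)={3,7,8} D(Y)={4,5,6,8,9}: no change
So after constraint 3: D(Y) = {4,5,6,8,9}

Answer: {4,5,6,8,9}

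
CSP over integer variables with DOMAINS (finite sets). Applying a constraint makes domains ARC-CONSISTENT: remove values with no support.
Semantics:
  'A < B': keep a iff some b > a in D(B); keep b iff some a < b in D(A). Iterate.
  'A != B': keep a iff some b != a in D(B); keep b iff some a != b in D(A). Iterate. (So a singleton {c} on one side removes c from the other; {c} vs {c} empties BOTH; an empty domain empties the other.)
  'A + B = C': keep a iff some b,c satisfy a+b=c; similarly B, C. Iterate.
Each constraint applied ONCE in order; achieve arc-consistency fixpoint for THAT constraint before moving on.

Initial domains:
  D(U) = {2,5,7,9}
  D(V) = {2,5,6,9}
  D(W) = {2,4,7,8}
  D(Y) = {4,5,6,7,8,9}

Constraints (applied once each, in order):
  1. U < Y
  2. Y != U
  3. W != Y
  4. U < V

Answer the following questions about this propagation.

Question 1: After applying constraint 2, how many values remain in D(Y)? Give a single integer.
Answer: 6

Derivation:
Constraint 1 (U < Y) on D(U)={2,5,7,9} D(Y)={4,5,6,7,8,9}: U {2,5,7,9}->{2,5,7}
Constraint 2 (Y != U) on D(Y)={4,5,6,7,8,9} D(U)={2,5,7}: no change
So after constraint 2: D(Y)={4,5,6,7,8,9}, size = 6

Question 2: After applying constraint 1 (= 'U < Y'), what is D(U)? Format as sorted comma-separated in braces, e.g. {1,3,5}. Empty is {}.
Constraint 1 (U < Y) on D(U)={2,5,7,9} D(Y)={4,5,6,7,8,9}: U {2,5,7,9}->{2,5,7}
So after constraint 1: D(U) = {2,5,7}

Answer: {2,5,7}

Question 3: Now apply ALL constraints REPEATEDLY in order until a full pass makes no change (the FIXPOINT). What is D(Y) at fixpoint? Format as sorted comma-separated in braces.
pass 0 (initial): D(Y)={4,5,6,7,8,9}
pass 1: U {2,5,7,9}->{2,5,7}; V {2,5,6,9}->{5,6,9}
pass 2: no change
Fixpoint after 2 passes: D(Y) = {4,5,6,7,8,9}

Answer: {4,5,6,7,8,9}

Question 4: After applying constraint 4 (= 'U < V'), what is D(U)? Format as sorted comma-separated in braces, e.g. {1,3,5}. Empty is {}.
Answer: {2,5,7}

Derivation:
Constraint 1 (U < Y) on D(U)={2,5,7,9} D(Y)={4,5,6,7,8,9}: U {2,5,7,9}->{2,5,7}
Constraint 2 (Y != U) on D(Y)={4,5,6,7,8,9} D(U)={2,5,7}: no change
Constraint 3 (W != Y) on D(W)={2,4,7,8} D(Y)={4,5,6,7,8,9}: no change
Constraint 4 (U < V) on D(U)={2,5,7} D(V)={2,5,6,9}: V {2,5,6,9}->{5,6,9}
So after constraint 4: D(U) = {2,5,7}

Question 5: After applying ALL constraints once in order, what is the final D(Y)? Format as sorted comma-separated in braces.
Answer: {4,5,6,7,8,9}

Derivation:
Constraint 1 (U < Y) on D(U)={2,5,7,9} D(Y)={4,5,6,7,8,9}: U {2,5,7,9}->{2,5,7}
Constraint 2 (Y != U) on D(Y)={4,5,6,7,8,9} D(U)={2,5,7}: no change
Constraint 3 (W != Y) on D(W)={2,4,7,8} D(Y)={4,5,6,7,8,9}: no change
Constraint 4 (U < V) on D(U)={2,5,7} D(V)={2,5,6,9}: V {2,5,6,9}->{5,6,9}
So after all 4 constraints: D(Y) = {4,5,6,7,8,9}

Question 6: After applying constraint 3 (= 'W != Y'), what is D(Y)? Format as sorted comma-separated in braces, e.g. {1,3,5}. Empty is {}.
Answer: {4,5,6,7,8,9}

Derivation:
Constraint 1 (U < Y) on D(U)={2,5,7,9} D(Y)={4,5,6,7,8,9}: U {2,5,7,9}->{2,5,7}
Constraint 2 (Y != U) on D(Y)={4,5,6,7,8,9} D(U)={2,5,7}: no change
Constraint 3 (W != Y) on D(W)={2,4,7,8} D(Y)={4,5,6,7,8,9}: no change
So after constraint 3: D(Y) = {4,5,6,7,8,9}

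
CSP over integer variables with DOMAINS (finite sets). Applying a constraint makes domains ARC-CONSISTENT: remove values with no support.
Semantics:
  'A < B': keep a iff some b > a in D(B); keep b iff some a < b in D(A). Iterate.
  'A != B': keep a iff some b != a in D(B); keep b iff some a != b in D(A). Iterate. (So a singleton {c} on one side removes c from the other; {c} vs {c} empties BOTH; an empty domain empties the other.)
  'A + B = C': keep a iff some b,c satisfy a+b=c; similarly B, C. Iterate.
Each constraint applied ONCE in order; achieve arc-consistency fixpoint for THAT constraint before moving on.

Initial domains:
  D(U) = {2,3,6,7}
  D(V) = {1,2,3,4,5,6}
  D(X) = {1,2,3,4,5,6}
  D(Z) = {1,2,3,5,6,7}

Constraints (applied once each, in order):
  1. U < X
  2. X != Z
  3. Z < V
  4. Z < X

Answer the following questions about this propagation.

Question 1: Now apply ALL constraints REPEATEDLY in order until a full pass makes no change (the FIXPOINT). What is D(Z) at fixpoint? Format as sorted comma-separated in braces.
pass 0 (initial): D(Z)={1,2,3,5,6,7}
pass 1: U {2,3,6,7}->{2,3}; V {1,2,3,4,5,6}->{2,3,4,5,6}; X {1,2,3,4,5,6}->{3,4,5,6}; Z {1,2,3,5,6,7}->{1,2,3,5}
pass 2: no change
Fixpoint after 2 passes: D(Z) = {1,2,3,5}

Answer: {1,2,3,5}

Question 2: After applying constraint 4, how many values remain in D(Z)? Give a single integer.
Answer: 4

Derivation:
Constraint 1 (U < X) on D(U)={2,3,6,7} D(X)={1,2,3,4,5,6}: U {2,3,6,7}->{2,3}; X {1,2,3,4,5,6}->{3,4,5,6}
Constraint 2 (X != Z) on D(X)={3,4,5,6} D(Z)={1,2,3,5,6,7}: no change
Constraint 3 (Z < V) on D(Z)={1,2,3,5,6,7} D(V)={1,2,3,4,5,6}: Z {1,2,3,5,6,7}->{1,2,3,5}; V {1,2,3,4,5,6}->{2,3,4,5,6}
Constraint 4 (Z < X) on D(Z)={1,2,3,5} D(X)={3,4,5,6}: no change
So after constraint 4: D(Z)={1,2,3,5}, size = 4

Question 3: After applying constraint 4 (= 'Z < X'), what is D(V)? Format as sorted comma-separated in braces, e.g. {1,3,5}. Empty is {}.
Constraint 1 (U < X) on D(U)={2,3,6,7} D(X)={1,2,3,4,5,6}: U {2,3,6,7}->{2,3}; X {1,2,3,4,5,6}->{3,4,5,6}
Constraint 2 (X != Z) on D(X)={3,4,5,6} D(Z)={1,2,3,5,6,7}: no change
Constraint 3 (Z < V) on D(Z)={1,2,3,5,6,7} D(V)={1,2,3,4,5,6}: Z {1,2,3,5,6,7}->{1,2,3,5}; V {1,2,3,4,5,6}->{2,3,4,5,6}
Constraint 4 (Z < X) on D(Z)={1,2,3,5} D(X)={3,4,5,6}: no change
So after constraint 4: D(V) = {2,3,4,5,6}

Answer: {2,3,4,5,6}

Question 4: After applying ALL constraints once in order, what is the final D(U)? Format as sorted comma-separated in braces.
Answer: {2,3}

Derivation:
Constraint 1 (U < X) on D(U)={2,3,6,7} D(X)={1,2,3,4,5,6}: U {2,3,6,7}->{2,3}; X {1,2,3,4,5,6}->{3,4,5,6}
Constraint 2 (X != Z) on D(X)={3,4,5,6} D(Z)={1,2,3,5,6,7}: no change
Constraint 3 (Z < V) on D(Z)={1,2,3,5,6,7} D(V)={1,2,3,4,5,6}: Z {1,2,3,5,6,7}->{1,2,3,5}; V {1,2,3,4,5,6}->{2,3,4,5,6}
Constraint 4 (Z < X) on D(Z)={1,2,3,5} D(X)={3,4,5,6}: no change
So after all 4 constraints: D(U) = {2,3}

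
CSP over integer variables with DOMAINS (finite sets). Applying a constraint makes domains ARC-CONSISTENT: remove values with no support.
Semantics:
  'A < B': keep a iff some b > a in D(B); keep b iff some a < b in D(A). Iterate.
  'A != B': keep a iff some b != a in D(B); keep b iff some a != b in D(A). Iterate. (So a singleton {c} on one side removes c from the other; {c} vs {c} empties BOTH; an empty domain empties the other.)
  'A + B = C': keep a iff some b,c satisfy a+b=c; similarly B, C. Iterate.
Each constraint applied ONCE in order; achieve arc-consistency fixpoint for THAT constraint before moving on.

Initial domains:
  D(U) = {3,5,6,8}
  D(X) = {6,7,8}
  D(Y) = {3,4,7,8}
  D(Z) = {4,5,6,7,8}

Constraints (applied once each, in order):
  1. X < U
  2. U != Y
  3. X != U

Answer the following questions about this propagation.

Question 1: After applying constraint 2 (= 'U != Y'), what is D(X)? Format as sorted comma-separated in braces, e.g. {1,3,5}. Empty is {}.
Answer: {6,7}

Derivation:
Constraint 1 (X < U) on D(X)={6,7,8} D(U)={3,5,6,8}: X {6,7,8}->{6,7}; U {3,5,6,8}->{8}
Constraint 2 (U != Y) on D(U)={8} D(Y)={3,4,7,8}: Y {3,4,7,8}->{3,4,7}
So after constraint 2: D(X) = {6,7}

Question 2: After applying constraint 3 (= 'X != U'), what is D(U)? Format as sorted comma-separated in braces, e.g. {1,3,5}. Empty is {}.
Answer: {8}

Derivation:
Constraint 1 (X < U) on D(X)={6,7,8} D(U)={3,5,6,8}: X {6,7,8}->{6,7}; U {3,5,6,8}->{8}
Constraint 2 (U != Y) on D(U)={8} D(Y)={3,4,7,8}: Y {3,4,7,8}->{3,4,7}
Constraint 3 (X != U) on D(X)={6,7} D(U)={8}: no change
So after constraint 3: D(U) = {8}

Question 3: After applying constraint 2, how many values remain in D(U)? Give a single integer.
Answer: 1

Derivation:
Constraint 1 (X < U) on D(X)={6,7,8} D(U)={3,5,6,8}: X {6,7,8}->{6,7}; U {3,5,6,8}->{8}
Constraint 2 (U != Y) on D(U)={8} D(Y)={3,4,7,8}: Y {3,4,7,8}->{3,4,7}
So after constraint 2: D(U)={8}, size = 1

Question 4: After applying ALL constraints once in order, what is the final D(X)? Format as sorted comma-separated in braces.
Constraint 1 (X < U) on D(X)={6,7,8} D(U)={3,5,6,8}: X {6,7,8}->{6,7}; U {3,5,6,8}->{8}
Constraint 2 (U != Y) on D(U)={8} D(Y)={3,4,7,8}: Y {3,4,7,8}->{3,4,7}
Constraint 3 (X != U) on D(X)={6,7} D(U)={8}: no change
So after all 3 constraints: D(X) = {6,7}

Answer: {6,7}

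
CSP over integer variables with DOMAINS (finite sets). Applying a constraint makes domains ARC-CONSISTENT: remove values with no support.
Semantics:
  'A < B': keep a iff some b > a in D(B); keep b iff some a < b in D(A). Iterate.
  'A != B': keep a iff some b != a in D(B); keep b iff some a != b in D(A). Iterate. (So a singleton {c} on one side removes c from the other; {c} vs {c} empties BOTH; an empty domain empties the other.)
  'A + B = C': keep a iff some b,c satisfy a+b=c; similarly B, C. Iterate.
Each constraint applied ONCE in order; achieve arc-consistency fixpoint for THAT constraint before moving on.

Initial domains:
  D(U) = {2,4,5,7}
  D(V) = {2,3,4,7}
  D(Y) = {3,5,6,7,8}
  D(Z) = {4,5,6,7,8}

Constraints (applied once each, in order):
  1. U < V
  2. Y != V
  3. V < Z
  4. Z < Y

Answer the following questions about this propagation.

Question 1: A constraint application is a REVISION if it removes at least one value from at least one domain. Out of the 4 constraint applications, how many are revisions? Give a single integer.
Answer: 2

Derivation:
Constraint 1 (U < V) on D(U)={2,4,5,7} D(V)={2,3,4,7}: U {2,4,5,7}->{2,4,5}; V {2,3,4,7}->{3,4,7} => REVISION
Constraint 2 (Y != V) on D(Y)={3,5,6,7,8} D(V)={3,4,7}: no change => not a revision
Constraint 3 (V < Z) on D(V)={3,4,7} D(Z)={4,5,6,7,8}: no change => not a revision
Constraint 4 (Z < Y) on D(Z)={4,5,6,7,8} D(Y)={3,5,6,7,8}: Z {4,5,6,7,8}->{4,5,6,7}; Y {3,5,6,7,8}->{5,6,7,8} => REVISION
Total revisions = 2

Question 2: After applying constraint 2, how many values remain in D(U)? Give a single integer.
Constraint 1 (U < V) on D(U)={2,4,5,7} D(V)={2,3,4,7}: U {2,4,5,7}->{2,4,5}; V {2,3,4,7}->{3,4,7}
Constraint 2 (Y != V) on D(Y)={3,5,6,7,8} D(V)={3,4,7}: no change
So after constraint 2: D(U)={2,4,5}, size = 3

Answer: 3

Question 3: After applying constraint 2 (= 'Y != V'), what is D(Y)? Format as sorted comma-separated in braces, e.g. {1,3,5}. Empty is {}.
Constraint 1 (U < V) on D(U)={2,4,5,7} D(V)={2,3,4,7}: U {2,4,5,7}->{2,4,5}; V {2,3,4,7}->{3,4,7}
Constraint 2 (Y != V) on D(Y)={3,5,6,7,8} D(V)={3,4,7}: no change
So after constraint 2: D(Y) = {3,5,6,7,8}

Answer: {3,5,6,7,8}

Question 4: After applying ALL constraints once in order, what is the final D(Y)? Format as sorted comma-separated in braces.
Constraint 1 (U < V) on D(U)={2,4,5,7} D(V)={2,3,4,7}: U {2,4,5,7}->{2,4,5}; V {2,3,4,7}->{3,4,7}
Constraint 2 (Y != V) on D(Y)={3,5,6,7,8} D(V)={3,4,7}: no change
Constraint 3 (V < Z) on D(V)={3,4,7} D(Z)={4,5,6,7,8}: no change
Constraint 4 (Z < Y) on D(Z)={4,5,6,7,8} D(Y)={3,5,6,7,8}: Z {4,5,6,7,8}->{4,5,6,7}; Y {3,5,6,7,8}->{5,6,7,8}
So after all 4 constraints: D(Y) = {5,6,7,8}

Answer: {5,6,7,8}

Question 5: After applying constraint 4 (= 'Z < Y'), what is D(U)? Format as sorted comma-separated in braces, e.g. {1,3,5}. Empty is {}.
Constraint 1 (U < V) on D(U)={2,4,5,7} D(V)={2,3,4,7}: U {2,4,5,7}->{2,4,5}; V {2,3,4,7}->{3,4,7}
Constraint 2 (Y != V) on D(Y)={3,5,6,7,8} D(V)={3,4,7}: no change
Constraint 3 (V < Z) on D(V)={3,4,7} D(Z)={4,5,6,7,8}: no change
Constraint 4 (Z < Y) on D(Z)={4,5,6,7,8} D(Y)={3,5,6,7,8}: Z {4,5,6,7,8}->{4,5,6,7}; Y {3,5,6,7,8}->{5,6,7,8}
So after constraint 4: D(U) = {2,4,5}

Answer: {2,4,5}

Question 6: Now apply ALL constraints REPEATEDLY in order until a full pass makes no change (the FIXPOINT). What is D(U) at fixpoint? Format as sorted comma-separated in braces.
pass 0 (initial): D(U)={2,4,5,7}
pass 1: U {2,4,5,7}->{2,4,5}; V {2,3,4,7}->{3,4,7}; Y {3,5,6,7,8}->{5,6,7,8}; Z {4,5,6,7,8}->{4,5,6,7}
pass 2: V {3,4,7}->{3,4}
pass 3: U {2,4,5}->{2}
pass 4: no change
Fixpoint after 4 passes: D(U) = {2}

Answer: {2}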